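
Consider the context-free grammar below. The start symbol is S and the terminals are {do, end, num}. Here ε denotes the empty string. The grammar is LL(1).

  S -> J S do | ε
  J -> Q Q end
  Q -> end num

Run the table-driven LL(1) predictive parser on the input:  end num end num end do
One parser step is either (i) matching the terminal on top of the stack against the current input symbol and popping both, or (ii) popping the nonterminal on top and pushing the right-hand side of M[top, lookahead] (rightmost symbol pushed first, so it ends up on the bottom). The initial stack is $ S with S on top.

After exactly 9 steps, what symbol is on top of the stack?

S

step 1: stack=$ S  input=end num end num end do $  — expand S -> J S do
step 2: stack=$ do S J  input=end num end num end do $  — expand J -> Q Q end
step 3: stack=$ do S end Q Q  input=end num end num end do $  — expand Q -> end num
step 4: stack=$ do S end Q num end  input=end num end num end do $  — match end
step 5: stack=$ do S end Q num  input=num end num end do $  — match num
step 6: stack=$ do S end Q  input=end num end do $  — expand Q -> end num
step 7: stack=$ do S end num end  input=end num end do $  — match end
step 8: stack=$ do S end num  input=num end do $  — match num
step 9: stack=$ do S end  input=end do $  — match end
Stack after step 9: $ do S (top = S).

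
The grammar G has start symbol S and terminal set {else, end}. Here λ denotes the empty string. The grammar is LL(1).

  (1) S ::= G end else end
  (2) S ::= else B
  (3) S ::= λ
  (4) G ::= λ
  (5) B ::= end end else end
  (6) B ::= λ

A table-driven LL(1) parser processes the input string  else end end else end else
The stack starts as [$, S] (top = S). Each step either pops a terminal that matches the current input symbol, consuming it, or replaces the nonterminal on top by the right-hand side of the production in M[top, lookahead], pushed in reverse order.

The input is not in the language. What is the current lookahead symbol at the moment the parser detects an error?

else

     Stack               Input                         Action
  1  $ S                 else end end else end else $  expand S ::= else B
  2  $ B else            else end end else end else $  match else
  3  $ B                 end end else end else $       expand B ::= end end else end
  4  $ end else end end  end end else end else $       match end
  5  $ end else end      end else end else $           match end
  6  $ end else          else end else $               match else
  7  $ end               end else $                    match end
  8  $                   else $                        error: stack empty but input remains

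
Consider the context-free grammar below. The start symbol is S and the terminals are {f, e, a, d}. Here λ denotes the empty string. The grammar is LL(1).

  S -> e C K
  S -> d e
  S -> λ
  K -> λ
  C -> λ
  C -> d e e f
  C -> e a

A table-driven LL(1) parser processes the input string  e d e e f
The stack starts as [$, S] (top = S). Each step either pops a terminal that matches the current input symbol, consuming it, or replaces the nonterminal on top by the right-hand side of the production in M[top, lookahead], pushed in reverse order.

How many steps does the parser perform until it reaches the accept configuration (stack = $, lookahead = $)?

8

     Stack        Input        Action
  1  $ S          e d e e f $  expand S -> e C K
  2  $ K C e      e d e e f $  match e
  3  $ K C        d e e f $    expand C -> d e e f
  4  $ K f e e d  d e e f $    match d
  5  $ K f e e    e e f $      match e
  6  $ K f e      e f $        match e
  7  $ K f        f $          match f
  8  $ K          $            expand K -> λ
Accept reached after 8 steps.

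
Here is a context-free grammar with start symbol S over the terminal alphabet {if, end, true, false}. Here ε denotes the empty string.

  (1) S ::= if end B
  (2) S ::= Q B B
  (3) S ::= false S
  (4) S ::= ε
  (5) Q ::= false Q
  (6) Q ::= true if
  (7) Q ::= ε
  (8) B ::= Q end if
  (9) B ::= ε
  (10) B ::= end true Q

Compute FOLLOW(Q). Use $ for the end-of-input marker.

FIRST(Q) = {ε, false, true}
FIRST(B) = {ε, end, false, true}  (via Q end if)
FIRST(S) = {ε, end, false, if, true}  (via Q B B)
FOLLOW(S) includes $ since S is the start symbol.
FOLLOW(S): in S::=false S, the suffix after S is empty (adds nothing new). Thus FOLLOW(S) = {$}.
FOLLOW(B): in S::=if end B, the suffix after B is empty, so FOLLOW(B) ⊇ FOLLOW(S) = {$}; in S::=Q B B (occurrence 1), B is followed by B with FIRST {ε, end, false, true}; in S::=Q B B (occurrence 1), the suffix after B is nullable, so FOLLOW(B) ⊇ FOLLOW(S) = {$}; in S::=Q B B (occurrence 2), the suffix after B is empty, so FOLLOW(B) ⊇ FOLLOW(S) = {$}. Thus FOLLOW(B) = {$, end, false, true}.
FOLLOW(Q): in S::=Q B B, Q is followed by B B with FIRST {ε, end, false, true}; in S::=Q B B, the suffix after Q is nullable, so FOLLOW(Q) ⊇ FOLLOW(S) = {$}; in Q::=false Q, the suffix after Q is empty (adds nothing new); in B::=Q end if, Q is followed by end if with FIRST {end}; in B::=end true Q, the suffix after Q is empty, so FOLLOW(Q) ⊇ FOLLOW(B) = {$, end, false, true}. Thus FOLLOW(Q) = {$, end, false, true}.

{$, end, false, true}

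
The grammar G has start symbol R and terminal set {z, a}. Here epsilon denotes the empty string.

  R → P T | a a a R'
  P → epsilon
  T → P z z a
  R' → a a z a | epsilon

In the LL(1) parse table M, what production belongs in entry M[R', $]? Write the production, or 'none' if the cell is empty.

R' → epsilon

FIRST(P): from P→epsilon we get {epsilon}. So FIRST(P) = {epsilon}.
FIRST(R'): from R'→a a z a we get {a}; from R'→epsilon we get {epsilon}. So FIRST(R') = {epsilon, a}.
FIRST(T): from T→P z z a we get {z}. So FIRST(T) = {z}.
FIRST(R): from R→P T we get {z}; from R→a a a R' we get {a}. So FIRST(R) = {a, z}.
FOLLOW(R) includes $ since R is the start symbol.
FOLLOW(R): R appears on no right-hand side. Thus FOLLOW(R) = {$}.
FOLLOW(R'): in R→a a a R', the suffix after R' is empty, so FOLLOW(R') ⊇ FOLLOW(R) = {$}. Thus FOLLOW(R') = {$}.
For R' → a a z a: FIRST(a a z a) = {a}, so it goes in M[R', t] for t ∈ {a}.
For R' → epsilon: FIRST(epsilon) = {epsilon}, so it goes in M[R', t] for t ∈ {}; since epsilon ∈ FIRST, also for every t ∈ FOLLOW(R') = {$}.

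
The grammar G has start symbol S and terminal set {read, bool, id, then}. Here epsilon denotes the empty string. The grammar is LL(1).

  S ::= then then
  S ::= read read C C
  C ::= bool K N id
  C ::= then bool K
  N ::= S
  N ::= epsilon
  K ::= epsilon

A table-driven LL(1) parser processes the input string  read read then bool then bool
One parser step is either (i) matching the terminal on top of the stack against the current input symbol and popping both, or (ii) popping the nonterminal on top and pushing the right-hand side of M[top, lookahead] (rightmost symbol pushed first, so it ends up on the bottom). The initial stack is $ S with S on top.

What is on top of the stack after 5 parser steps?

bool

step 1: stack=$ S  input=read read then bool then bool $  — expand S ::= read read C C
step 2: stack=$ C C read read  input=read read then bool then bool $  — match read
step 3: stack=$ C C read  input=read then bool then bool $  — match read
step 4: stack=$ C C  input=then bool then bool $  — expand C ::= then bool K
step 5: stack=$ C K bool then  input=then bool then bool $  — match then
Stack after step 5: $ C K bool (top = bool).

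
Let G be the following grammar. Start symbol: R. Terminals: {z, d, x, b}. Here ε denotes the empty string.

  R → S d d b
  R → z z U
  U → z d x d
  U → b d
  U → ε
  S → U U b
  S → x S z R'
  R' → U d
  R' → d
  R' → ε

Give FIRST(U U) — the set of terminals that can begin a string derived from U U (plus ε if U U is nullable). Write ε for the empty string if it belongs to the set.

FIRST(U): from U→z d x d we get {z}; from U→b d we get {b}; from U→ε we get {ε}. So FIRST(U) = {ε, b, z}.
FIRST(S): from S→U U b we get {b, z}; from S→x S z R' we get {x}. So FIRST(S) = {b, x, z}.
FIRST(R'): from R'→U d we get {b, d, z}; from R'→d we get {d}; from R'→ε we get {ε}. So FIRST(R') = {ε, b, d, z}.
FIRST(R): from R→S d d b we get {b, x, z}; from R→z z U we get {z}. So FIRST(R) = {b, x, z}.
FIRST(U U): take FIRST of each symbol in turn, carrying on past any symbol whose FIRST contains ε; result {ε, b, z}.

{ε, b, z}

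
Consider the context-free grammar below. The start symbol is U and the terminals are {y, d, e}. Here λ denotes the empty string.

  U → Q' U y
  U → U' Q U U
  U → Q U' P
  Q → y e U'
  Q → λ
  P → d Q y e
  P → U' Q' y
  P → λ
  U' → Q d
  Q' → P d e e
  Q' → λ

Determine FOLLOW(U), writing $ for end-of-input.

FIRST(Q) = {λ, y}
FIRST(U') = {d, y}  (via Q d)
FIRST(P) = {λ, d, y}  (via U' Q' y)
FIRST(Q') = {λ, d, y}  (via P d e e)
FIRST(U) = {d, y}  (via Q' U y, U' Q U U, Q U' P)
FOLLOW(U) includes $ since U is the start symbol.
FOLLOW(U): in U→Q' U y, U is followed by y with FIRST {y}; in U→U' Q U U (occurrence 1), U is followed by U with FIRST {d, y}; in U→U' Q U U (occurrence 2), the suffix after U is empty (adds nothing new). Thus FOLLOW(U) = {$, d, y}.
FOLLOW(Q): in U→U' Q U U, Q is followed by U U with FIRST {d, y}; in U→Q U' P, Q is followed by U' P with FIRST {d, y}; in P→d Q y e, Q is followed by y e with FIRST {y}; in U'→Q d, Q is followed by d with FIRST {d}. Thus FOLLOW(Q) = {d, y}.
FOLLOW(P): in U→Q U' P, the suffix after P is empty, so FOLLOW(P) ⊇ FOLLOW(U) = {$, d, y}; in Q'→P d e e, P is followed by d e e with FIRST {d}. Thus FOLLOW(P) = {$, d, y}.
FOLLOW(U'): in U→U' Q U U, U' is followed by Q U U with FIRST {d, y}; in U→Q U' P, U' is followed by P with FIRST {λ, d, y}; in U→Q U' P, the suffix after U' is nullable, so FOLLOW(U') ⊇ FOLLOW(U) = {$, d, y}; in Q→y e U', the suffix after U' is empty, so FOLLOW(U') ⊇ FOLLOW(Q) = {d, y}; in P→U' Q' y, U' is followed by Q' y with FIRST {d, y}. Thus FOLLOW(U') = {$, d, y}.
FOLLOW(Q'): in U→Q' U y, Q' is followed by U y with FIRST {d, y}; in P→U' Q' y, Q' is followed by y with FIRST {y}. Thus FOLLOW(Q') = {d, y}.

{$, d, y}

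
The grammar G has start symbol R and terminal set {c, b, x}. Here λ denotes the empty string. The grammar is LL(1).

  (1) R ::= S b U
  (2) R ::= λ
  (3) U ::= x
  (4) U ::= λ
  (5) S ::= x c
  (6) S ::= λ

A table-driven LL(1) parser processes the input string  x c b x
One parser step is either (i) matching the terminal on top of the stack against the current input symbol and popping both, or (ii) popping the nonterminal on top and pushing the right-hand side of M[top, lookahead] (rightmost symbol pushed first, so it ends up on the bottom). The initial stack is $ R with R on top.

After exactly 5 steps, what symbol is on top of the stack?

     Stack      Input      Action
  1  $ R        x c b x $  expand R ::= S b U
  2  $ U b S    x c b x $  expand S ::= x c
  3  $ U b c x  x c b x $  match x
  4  $ U b c    c b x $    match c
  5  $ U b      b x $      match b
Stack after step 5: $ U (top = U).

U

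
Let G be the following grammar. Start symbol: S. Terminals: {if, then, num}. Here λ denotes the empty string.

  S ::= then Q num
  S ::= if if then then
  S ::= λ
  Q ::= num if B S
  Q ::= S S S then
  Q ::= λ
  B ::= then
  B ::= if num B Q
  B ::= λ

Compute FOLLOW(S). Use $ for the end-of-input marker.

FIRST(S): from S::=then Q num we get {then}; from S::=if if then then we get {if}; from S::=λ we get {λ}. So FIRST(S) = {λ, if, then}.
FIRST(B): from B::=then we get {then}; from B::=if num B Q we get {if}; from B::=λ we get {λ}. So FIRST(B) = {λ, if, then}.
FIRST(Q): from Q::=num if B S we get {num}; from Q::=S S S then we get {if, then}; from Q::=λ we get {λ}. So FIRST(Q) = {λ, if, num, then}.
FOLLOW(S) includes $ since S is the start symbol.
FOLLOW(S): in Q::=num if B S, the suffix after S is empty, so FOLLOW(S) ⊇ FOLLOW(Q) = {if, num, then}; in Q::=S S S then (occurrence 1), S is followed by S S then with FIRST {if, then}; in Q::=S S S then (occurrence 2), S is followed by S then with FIRST {if, then}; in Q::=S S S then (occurrence 3), S is followed by then with FIRST {then}. Thus FOLLOW(S) = {$, if, num, then}.
FOLLOW(Q): in S::=then Q num, Q is followed by num with FIRST {num}; in B::=if num B Q, the suffix after Q is empty, so FOLLOW(Q) ⊇ FOLLOW(B) = {if, num, then}. Thus FOLLOW(Q) = {if, num, then}.
FOLLOW(B): in Q::=num if B S, B is followed by S with FIRST {λ, if, then}; in Q::=num if B S, the suffix after B is nullable, so FOLLOW(B) ⊇ FOLLOW(Q) = {if, num, then}; in B::=if num B Q, B is followed by Q with FIRST {λ, if, num, then}; in B::=if num B Q, the suffix after B is nullable (adds nothing new). Thus FOLLOW(B) = {if, num, then}.

{$, if, num, then}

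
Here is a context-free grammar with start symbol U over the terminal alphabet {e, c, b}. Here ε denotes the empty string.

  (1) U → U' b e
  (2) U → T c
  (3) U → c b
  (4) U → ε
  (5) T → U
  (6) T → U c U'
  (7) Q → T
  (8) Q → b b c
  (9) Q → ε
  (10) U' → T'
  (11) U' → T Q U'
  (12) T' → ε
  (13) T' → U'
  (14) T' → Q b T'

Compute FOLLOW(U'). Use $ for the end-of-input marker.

{b, c}

FIRST(U) = {ε, b, c}  (via U' b e, T c)
FIRST(T) = {ε, b, c}  (via U, U c U')
FIRST(Q) = {ε, b, c}  (via T)
FIRST(U') = {ε, b, c}  (via T', T Q U')
FIRST(T') = {ε, b, c}  (via U', Q b T')
FOLLOW(U) includes $ since U is the start symbol.
FOLLOW(U): in T→U, the suffix after U is empty, so FOLLOW(U) ⊇ FOLLOW(T) = {b, c}; in T→U c U', U is followed by c U' with FIRST {c}. Thus FOLLOW(U) = {$, b, c}.
FOLLOW(T): in U→T c, T is followed by c with FIRST {c}; in Q→T, the suffix after T is empty, so FOLLOW(T) ⊇ FOLLOW(Q) = {b, c}; in U'→T Q U', T is followed by Q U' with FIRST {ε, b, c}; in U'→T Q U', the suffix after T is nullable, so FOLLOW(T) ⊇ FOLLOW(U') = {b, c}. Thus FOLLOW(T) = {b, c}.
FOLLOW(Q): in U'→T Q U', Q is followed by U' with FIRST {ε, b, c}; in U'→T Q U', the suffix after Q is nullable, so FOLLOW(Q) ⊇ FOLLOW(U') = {b, c}; in T'→Q b T', Q is followed by b T' with FIRST {b}. Thus FOLLOW(Q) = {b, c}.
FOLLOW(U'): in U→U' b e, U' is followed by b e with FIRST {b}; in T→U c U', the suffix after U' is empty, so FOLLOW(U') ⊇ FOLLOW(T) = {b, c}; in U'→T Q U', the suffix after U' is empty (adds nothing new); in T'→U', the suffix after U' is empty, so FOLLOW(U') ⊇ FOLLOW(T') = {b, c}. Thus FOLLOW(U') = {b, c}.
FOLLOW(T'): in U'→T', the suffix after T' is empty, so FOLLOW(T') ⊇ FOLLOW(U') = {b, c}; in T'→Q b T', the suffix after T' is empty (adds nothing new). Thus FOLLOW(T') = {b, c}.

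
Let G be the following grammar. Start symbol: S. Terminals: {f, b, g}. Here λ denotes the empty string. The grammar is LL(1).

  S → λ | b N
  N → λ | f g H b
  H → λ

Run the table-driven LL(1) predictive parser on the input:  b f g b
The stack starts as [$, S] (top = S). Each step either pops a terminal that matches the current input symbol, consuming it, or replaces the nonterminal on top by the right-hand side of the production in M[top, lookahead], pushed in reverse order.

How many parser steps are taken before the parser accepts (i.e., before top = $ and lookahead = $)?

step 1: stack=$ S  input=b f g b $  — expand S → b N
step 2: stack=$ N b  input=b f g b $  — match b
step 3: stack=$ N  input=f g b $  — expand N → f g H b
step 4: stack=$ b H g f  input=f g b $  — match f
step 5: stack=$ b H g  input=g b $  — match g
step 6: stack=$ b H  input=b $  — expand H → λ
step 7: stack=$ b  input=b $  — match b
Accept reached after 7 steps.

7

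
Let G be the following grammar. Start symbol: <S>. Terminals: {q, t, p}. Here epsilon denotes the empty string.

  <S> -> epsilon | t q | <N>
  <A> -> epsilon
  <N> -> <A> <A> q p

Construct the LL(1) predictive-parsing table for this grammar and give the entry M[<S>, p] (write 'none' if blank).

FIRST(<A>): from <A>->epsilon we get {epsilon}. So FIRST(<A>) = {epsilon}.
FIRST(<N>): from <N>-><A> <A> q p we get {q}. So FIRST(<N>) = {q}.
FIRST(<S>): from <S>->epsilon we get {epsilon}; from <S>->t q we get {t}; from <S>-><N> we get {q}. So FIRST(<S>) = {epsilon, q, t}.
FOLLOW(<S>) includes $ since <S> is the start symbol.
FOLLOW(<S>): <S> appears on no right-hand side. Thus FOLLOW(<S>) = {$}.
For <S> -> epsilon: FIRST(epsilon) = {epsilon}, so it goes in M[<S>, t] for t ∈ {}; since epsilon ∈ FIRST, also for every t ∈ FOLLOW(<S>) = {$}.
For <S> -> t q: FIRST(t q) = {t}, so it goes in M[<S>, t] for t ∈ {t}.
For <S> -> <N>: FIRST(<N>) = {q}, so it goes in M[<S>, t] for t ∈ {q}.
None of these place a production in M[<S>, p].

none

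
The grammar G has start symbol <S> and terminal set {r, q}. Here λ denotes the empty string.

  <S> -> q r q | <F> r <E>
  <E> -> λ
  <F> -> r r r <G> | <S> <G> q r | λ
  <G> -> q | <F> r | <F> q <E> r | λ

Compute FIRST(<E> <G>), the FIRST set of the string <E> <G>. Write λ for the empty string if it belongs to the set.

{λ, q, r}

FIRST(<E>): from <E>->λ we get {λ}. So FIRST(<E>) = {λ}.
FIRST(<S>): from <S>->q r q we get {q}; from <S>-><F> r <E> we get {q, r}. So FIRST(<S>) = {q, r}.
FIRST(<F>): from <F>->r r r <G> we get {r}; from <F>-><S> <G> q r we get {q, r}; from <F>->λ we get {λ}. So FIRST(<F>) = {λ, q, r}.
FIRST(<G>): from <G>->q we get {q}; from <G>-><F> r we get {q, r}; from <G>-><F> q <E> r we get {q, r}; from <G>->λ we get {λ}. So FIRST(<G>) = {λ, q, r}.
FIRST(<E> <G>): take FIRST of each symbol in turn, carrying on past any symbol whose FIRST contains λ; result {λ, q, r}.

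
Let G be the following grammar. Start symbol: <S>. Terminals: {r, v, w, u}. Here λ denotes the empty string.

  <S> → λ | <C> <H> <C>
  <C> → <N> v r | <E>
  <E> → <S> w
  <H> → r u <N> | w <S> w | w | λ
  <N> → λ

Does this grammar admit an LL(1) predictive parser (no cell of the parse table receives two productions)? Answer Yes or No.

No

FIRST(<S>) = {λ, v, w}
FIRST(<C>) = {v, w}
FIRST(<E>) = {v, w}
FIRST(<H>) = {λ, r, w}
FIRST(<N>) = {λ}
FOLLOW(<S>) = {$, w}
FOLLOW(<C>) = {$, r, v, w}
FOLLOW(<E>) = {$, r, v, w}
FOLLOW(<H>) = {v, w}
FOLLOW(<N>) = {v, w}
Cell M[<C>, v] receives both <C> → <N> v r and <C> → <E> — the grammar is not LL(1).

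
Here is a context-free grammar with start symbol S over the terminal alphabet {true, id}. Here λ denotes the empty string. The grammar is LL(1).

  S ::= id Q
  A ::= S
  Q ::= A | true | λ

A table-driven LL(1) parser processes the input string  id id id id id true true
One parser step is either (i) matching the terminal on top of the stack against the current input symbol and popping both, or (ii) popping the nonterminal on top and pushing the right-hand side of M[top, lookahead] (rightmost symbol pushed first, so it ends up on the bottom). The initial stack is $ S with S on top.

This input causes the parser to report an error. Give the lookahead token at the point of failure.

      Stack   Input                       Action
   1  $ S     id id id id id true true $  expand S ::= id Q
   2  $ Q id  id id id id id true true $  match id
   3  $ Q     id id id id true true $     expand Q ::= A
   4  $ A     id id id id true true $     expand A ::= S
   5  $ S     id id id id true true $     expand S ::= id Q
   6  $ Q id  id id id id true true $     match id
   7  $ Q     id id id true true $        expand Q ::= A
   8  $ A     id id id true true $        expand A ::= S
   9  $ S     id id id true true $        expand S ::= id Q
  10  $ Q id  id id id true true $        match id
  11  $ Q     id id true true $           expand Q ::= A
  12  $ A     id id true true $           expand A ::= S
  13  $ S     id id true true $           expand S ::= id Q
  14  $ Q id  id id true true $           match id
  15  $ Q     id true true $              expand Q ::= A
  16  $ A     id true true $              expand A ::= S
  17  $ S     id true true $              expand S ::= id Q
  18  $ Q id  id true true $              match id
  19  $ Q     true true $                 expand Q ::= true
  20  $ true  true true $                 match true
  21  $       true $                      error: stack empty but input remains

true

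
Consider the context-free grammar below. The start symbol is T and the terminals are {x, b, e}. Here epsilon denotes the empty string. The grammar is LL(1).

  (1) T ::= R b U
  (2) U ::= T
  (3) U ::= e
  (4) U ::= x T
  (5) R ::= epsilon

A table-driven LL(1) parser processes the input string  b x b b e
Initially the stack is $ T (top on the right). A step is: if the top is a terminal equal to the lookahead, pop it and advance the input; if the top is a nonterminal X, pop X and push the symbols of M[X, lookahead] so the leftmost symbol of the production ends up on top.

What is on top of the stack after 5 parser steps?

     Stack    Input        Action
  1  $ T      b x b b e $  expand T ::= R b U
  2  $ U b R  b x b b e $  expand R ::= epsilon
  3  $ U b    b x b b e $  match b
  4  $ U      x b b e $    expand U ::= x T
  5  $ T x    x b b e $    match x
Stack after step 5: $ T (top = T).

T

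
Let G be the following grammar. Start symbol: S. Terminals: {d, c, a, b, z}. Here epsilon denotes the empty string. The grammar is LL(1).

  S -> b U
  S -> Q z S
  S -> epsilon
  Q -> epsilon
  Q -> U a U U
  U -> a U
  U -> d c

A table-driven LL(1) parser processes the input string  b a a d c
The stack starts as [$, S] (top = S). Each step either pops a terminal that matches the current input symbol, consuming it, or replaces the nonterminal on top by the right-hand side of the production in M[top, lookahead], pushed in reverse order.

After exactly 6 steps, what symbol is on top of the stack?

step 1: stack=$ S  input=b a a d c $  — expand S -> b U
step 2: stack=$ U b  input=b a a d c $  — match b
step 3: stack=$ U  input=a a d c $  — expand U -> a U
step 4: stack=$ U a  input=a a d c $  — match a
step 5: stack=$ U  input=a d c $  — expand U -> a U
step 6: stack=$ U a  input=a d c $  — match a
Stack after step 6: $ U (top = U).

U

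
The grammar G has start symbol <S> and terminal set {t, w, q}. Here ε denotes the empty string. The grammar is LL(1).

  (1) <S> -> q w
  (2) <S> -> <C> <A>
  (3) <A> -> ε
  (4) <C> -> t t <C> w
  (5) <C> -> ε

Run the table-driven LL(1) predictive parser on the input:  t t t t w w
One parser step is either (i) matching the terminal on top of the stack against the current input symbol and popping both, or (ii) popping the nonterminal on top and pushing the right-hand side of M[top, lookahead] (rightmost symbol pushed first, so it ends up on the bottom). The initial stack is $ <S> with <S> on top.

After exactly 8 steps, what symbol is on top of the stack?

w

     Stack              Input          Action
  1  $ <S>              t t t t w w $  expand <S> -> <C> <A>
  2  $ <A> <C>          t t t t w w $  expand <C> -> t t <C> w
  3  $ <A> w <C> t t    t t t t w w $  match t
  4  $ <A> w <C> t      t t t w w $    match t
  5  $ <A> w <C>        t t w w $      expand <C> -> t t <C> w
  6  $ <A> w w <C> t t  t t w w $      match t
  7  $ <A> w w <C> t    t w w $        match t
  8  $ <A> w w <C>      w w $          expand <C> -> ε
Stack after step 8: $ <A> w w (top = w).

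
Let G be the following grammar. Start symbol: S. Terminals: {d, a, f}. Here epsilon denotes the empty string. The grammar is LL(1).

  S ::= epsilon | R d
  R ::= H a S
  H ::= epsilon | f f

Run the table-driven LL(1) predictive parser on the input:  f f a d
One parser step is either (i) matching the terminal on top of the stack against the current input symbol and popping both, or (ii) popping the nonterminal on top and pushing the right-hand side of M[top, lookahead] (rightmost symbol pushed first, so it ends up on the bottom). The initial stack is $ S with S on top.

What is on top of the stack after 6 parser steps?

step 1: stack=$ S  input=f f a d $  — expand S ::= R d
step 2: stack=$ d R  input=f f a d $  — expand R ::= H a S
step 3: stack=$ d S a H  input=f f a d $  — expand H ::= f f
step 4: stack=$ d S a f f  input=f f a d $  — match f
step 5: stack=$ d S a f  input=f a d $  — match f
step 6: stack=$ d S a  input=a d $  — match a
Stack after step 6: $ d S (top = S).

S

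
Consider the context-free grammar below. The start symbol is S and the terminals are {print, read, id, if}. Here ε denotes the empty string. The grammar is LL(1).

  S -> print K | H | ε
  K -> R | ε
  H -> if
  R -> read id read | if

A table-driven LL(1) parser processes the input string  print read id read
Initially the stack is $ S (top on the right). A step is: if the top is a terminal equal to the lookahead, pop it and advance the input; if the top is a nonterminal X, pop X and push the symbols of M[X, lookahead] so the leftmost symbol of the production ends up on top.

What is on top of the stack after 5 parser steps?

step 1: stack=$ S  input=print read id read $  — expand S -> print K
step 2: stack=$ K print  input=print read id read $  — match print
step 3: stack=$ K  input=read id read $  — expand K -> R
step 4: stack=$ R  input=read id read $  — expand R -> read id read
step 5: stack=$ read id read  input=read id read $  — match read
Stack after step 5: $ read id (top = id).

id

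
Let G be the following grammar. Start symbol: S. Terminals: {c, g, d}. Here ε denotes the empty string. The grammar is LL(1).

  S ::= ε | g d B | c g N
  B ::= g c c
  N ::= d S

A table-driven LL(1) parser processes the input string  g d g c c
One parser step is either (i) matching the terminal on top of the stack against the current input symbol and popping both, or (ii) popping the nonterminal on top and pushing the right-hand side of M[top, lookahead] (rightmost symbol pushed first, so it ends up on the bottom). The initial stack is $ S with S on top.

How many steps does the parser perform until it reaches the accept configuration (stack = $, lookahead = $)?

step 1: stack=$ S  input=g d g c c $  — expand S ::= g d B
step 2: stack=$ B d g  input=g d g c c $  — match g
step 3: stack=$ B d  input=d g c c $  — match d
step 4: stack=$ B  input=g c c $  — expand B ::= g c c
step 5: stack=$ c c g  input=g c c $  — match g
step 6: stack=$ c c  input=c c $  — match c
step 7: stack=$ c  input=c $  — match c
Accept reached after 7 steps.

7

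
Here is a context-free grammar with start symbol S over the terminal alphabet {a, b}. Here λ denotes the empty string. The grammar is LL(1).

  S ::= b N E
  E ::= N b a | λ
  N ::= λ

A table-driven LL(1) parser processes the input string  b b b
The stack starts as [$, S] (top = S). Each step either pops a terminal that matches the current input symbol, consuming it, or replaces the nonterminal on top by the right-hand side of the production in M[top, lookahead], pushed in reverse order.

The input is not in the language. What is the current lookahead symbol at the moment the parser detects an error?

b

step 1: stack=$ S  input=b b b $  — expand S ::= b N E
step 2: stack=$ E N b  input=b b b $  — match b
step 3: stack=$ E N  input=b b $  — expand N ::= λ
step 4: stack=$ E  input=b b $  — expand E ::= N b a
step 5: stack=$ a b N  input=b b $  — expand N ::= λ
step 6: stack=$ a b  input=b b $  — match b
step 7: stack=$ a  input=b $  — error: top is terminal a but lookahead is b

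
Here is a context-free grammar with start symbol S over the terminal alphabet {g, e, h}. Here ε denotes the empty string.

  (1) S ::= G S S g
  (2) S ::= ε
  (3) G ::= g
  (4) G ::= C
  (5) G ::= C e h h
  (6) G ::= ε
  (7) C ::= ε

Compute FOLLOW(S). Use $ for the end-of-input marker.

FIRST(C) = {ε}
FIRST(G) = {ε, e, g}  (via C, C e h h)
FIRST(S) = {ε, e, g}  (via G S S g)
FOLLOW(S) includes $ since S is the start symbol.
FOLLOW(S): in S::=G S S g (occurrence 1), S is followed by S g with FIRST {e, g}; in S::=G S S g (occurrence 2), S is followed by g with FIRST {g}. Thus FOLLOW(S) = {$, e, g}.
FOLLOW(G): in S::=G S S g, G is followed by S S g with FIRST {e, g}. Thus FOLLOW(G) = {e, g}.
FOLLOW(C): in G::=C, the suffix after C is empty, so FOLLOW(C) ⊇ FOLLOW(G) = {e, g}; in G::=C e h h, C is followed by e h h with FIRST {e}. Thus FOLLOW(C) = {e, g}.

{$, e, g}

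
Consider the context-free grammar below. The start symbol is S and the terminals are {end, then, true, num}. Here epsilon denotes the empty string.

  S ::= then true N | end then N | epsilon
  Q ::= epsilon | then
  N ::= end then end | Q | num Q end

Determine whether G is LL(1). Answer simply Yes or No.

FIRST(S) = {epsilon, end, then}
FIRST(Q) = {epsilon, then}
FIRST(N) = {epsilon, end, num, then}
FOLLOW(S) = {$}
FOLLOW(Q) = {$, end}
FOLLOW(N) = {$}
Each cell of M receives at most one production.

Yes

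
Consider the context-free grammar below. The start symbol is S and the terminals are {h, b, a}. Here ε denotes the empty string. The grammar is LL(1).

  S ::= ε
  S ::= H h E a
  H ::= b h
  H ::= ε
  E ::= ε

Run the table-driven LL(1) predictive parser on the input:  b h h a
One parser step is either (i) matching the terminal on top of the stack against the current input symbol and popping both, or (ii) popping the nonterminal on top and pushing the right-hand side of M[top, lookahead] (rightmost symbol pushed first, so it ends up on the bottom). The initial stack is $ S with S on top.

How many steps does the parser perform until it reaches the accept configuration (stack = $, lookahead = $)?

7

     Stack        Input      Action
  1  $ S          b h h a $  expand S ::= H h E a
  2  $ a E h H    b h h a $  expand H ::= b h
  3  $ a E h h b  b h h a $  match b
  4  $ a E h h    h h a $    match h
  5  $ a E h      h a $      match h
  6  $ a E        a $        expand E ::= ε
  7  $ a          a $        match a
Accept reached after 7 steps.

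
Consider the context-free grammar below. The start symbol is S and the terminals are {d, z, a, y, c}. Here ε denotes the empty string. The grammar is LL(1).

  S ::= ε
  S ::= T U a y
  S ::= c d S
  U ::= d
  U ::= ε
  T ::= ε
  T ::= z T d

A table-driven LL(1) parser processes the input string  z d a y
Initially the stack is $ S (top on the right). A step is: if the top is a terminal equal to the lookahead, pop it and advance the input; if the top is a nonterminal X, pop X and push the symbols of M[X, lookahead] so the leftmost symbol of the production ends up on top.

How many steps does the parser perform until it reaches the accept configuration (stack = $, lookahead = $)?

8

step 1: stack=$ S  input=z d a y $  — expand S ::= T U a y
step 2: stack=$ y a U T  input=z d a y $  — expand T ::= z T d
step 3: stack=$ y a U d T z  input=z d a y $  — match z
step 4: stack=$ y a U d T  input=d a y $  — expand T ::= ε
step 5: stack=$ y a U d  input=d a y $  — match d
step 6: stack=$ y a U  input=a y $  — expand U ::= ε
step 7: stack=$ y a  input=a y $  — match a
step 8: stack=$ y  input=y $  — match y
Accept reached after 8 steps.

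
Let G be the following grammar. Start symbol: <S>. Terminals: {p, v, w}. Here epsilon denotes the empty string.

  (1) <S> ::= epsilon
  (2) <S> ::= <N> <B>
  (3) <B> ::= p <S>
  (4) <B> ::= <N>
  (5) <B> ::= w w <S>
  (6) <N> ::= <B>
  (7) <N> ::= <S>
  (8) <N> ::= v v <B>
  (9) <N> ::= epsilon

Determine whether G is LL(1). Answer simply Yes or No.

FIRST(<S>) = {epsilon, p, v, w}
FIRST(<B>) = {epsilon, p, v, w}
FIRST(<N>) = {epsilon, p, v, w}
FOLLOW(<S>) = {$, p, v, w}
FOLLOW(<B>) = {$, p, v, w}
FOLLOW(<N>) = {$, p, v, w}
Cell M[<B>, p] receives both <B> ::= p <S> and <B> ::= <N> — the grammar is not LL(1).

No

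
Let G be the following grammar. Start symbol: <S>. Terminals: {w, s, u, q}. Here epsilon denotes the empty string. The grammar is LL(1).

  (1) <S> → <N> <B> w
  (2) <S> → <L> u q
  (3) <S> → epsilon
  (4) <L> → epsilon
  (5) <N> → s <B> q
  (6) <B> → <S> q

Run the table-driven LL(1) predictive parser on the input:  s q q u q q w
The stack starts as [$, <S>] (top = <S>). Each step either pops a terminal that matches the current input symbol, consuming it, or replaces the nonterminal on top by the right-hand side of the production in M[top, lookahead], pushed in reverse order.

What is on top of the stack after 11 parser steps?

q

step 1: stack=$ <S>  input=s q q u q q w $  — expand <S> → <N> <B> w
step 2: stack=$ w <B> <N>  input=s q q u q q w $  — expand <N> → s <B> q
step 3: stack=$ w <B> q <B> s  input=s q q u q q w $  — match s
step 4: stack=$ w <B> q <B>  input=q q u q q w $  — expand <B> → <S> q
step 5: stack=$ w <B> q q <S>  input=q q u q q w $  — expand <S> → epsilon
step 6: stack=$ w <B> q q  input=q q u q q w $  — match q
step 7: stack=$ w <B> q  input=q u q q w $  — match q
step 8: stack=$ w <B>  input=u q q w $  — expand <B> → <S> q
step 9: stack=$ w q <S>  input=u q q w $  — expand <S> → <L> u q
step 10: stack=$ w q q u <L>  input=u q q w $  — expand <L> → epsilon
step 11: stack=$ w q q u  input=u q q w $  — match u
Stack after step 11: $ w q q (top = q).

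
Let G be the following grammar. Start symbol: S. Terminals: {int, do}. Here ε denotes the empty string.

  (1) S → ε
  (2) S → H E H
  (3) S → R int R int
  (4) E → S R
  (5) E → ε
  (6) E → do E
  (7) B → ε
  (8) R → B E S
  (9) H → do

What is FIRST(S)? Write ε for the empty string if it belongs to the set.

{ε, do, int}

FIRST(B): from B→ε we get {ε}. So FIRST(B) = {ε}.
FIRST(H): from H→do we get {do}. So FIRST(H) = {do}.
FIRST(S): from S→ε we get {ε}; from S→H E H we get {do}; from S→R int R int we get {do, int}. So FIRST(S) = {ε, do, int}.
FIRST(E): from E→S R we get {ε, do, int}; from E→ε we get {ε}; from E→do E we get {do}. So FIRST(E) = {ε, do, int}.
FIRST(R): from R→B E S we get {ε, do, int}. So FIRST(R) = {ε, do, int}.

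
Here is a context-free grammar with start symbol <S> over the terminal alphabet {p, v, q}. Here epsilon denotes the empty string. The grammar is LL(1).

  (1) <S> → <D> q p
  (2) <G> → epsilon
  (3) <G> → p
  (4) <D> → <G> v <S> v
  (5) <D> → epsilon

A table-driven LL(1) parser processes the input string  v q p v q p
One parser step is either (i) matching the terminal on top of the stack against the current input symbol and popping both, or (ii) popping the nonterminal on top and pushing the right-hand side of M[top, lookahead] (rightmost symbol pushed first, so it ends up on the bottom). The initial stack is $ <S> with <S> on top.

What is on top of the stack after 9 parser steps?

q

step 1: stack=$ <S>  input=v q p v q p $  — expand <S> → <D> q p
step 2: stack=$ p q <D>  input=v q p v q p $  — expand <D> → <G> v <S> v
step 3: stack=$ p q v <S> v <G>  input=v q p v q p $  — expand <G> → epsilon
step 4: stack=$ p q v <S> v  input=v q p v q p $  — match v
step 5: stack=$ p q v <S>  input=q p v q p $  — expand <S> → <D> q p
step 6: stack=$ p q v p q <D>  input=q p v q p $  — expand <D> → epsilon
step 7: stack=$ p q v p q  input=q p v q p $  — match q
step 8: stack=$ p q v p  input=p v q p $  — match p
step 9: stack=$ p q v  input=v q p $  — match v
Stack after step 9: $ p q (top = q).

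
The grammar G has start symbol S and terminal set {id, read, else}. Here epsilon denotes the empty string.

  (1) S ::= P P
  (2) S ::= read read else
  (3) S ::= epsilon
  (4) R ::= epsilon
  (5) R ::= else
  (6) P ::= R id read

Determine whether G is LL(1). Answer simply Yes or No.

FIRST(S) = {epsilon, else, id, read}
FIRST(R) = {epsilon, else}
FIRST(P) = {else, id}
FOLLOW(S) = {$}
FOLLOW(R) = {id}
FOLLOW(P) = {$, else, id}
Each cell of M receives at most one production.

Yes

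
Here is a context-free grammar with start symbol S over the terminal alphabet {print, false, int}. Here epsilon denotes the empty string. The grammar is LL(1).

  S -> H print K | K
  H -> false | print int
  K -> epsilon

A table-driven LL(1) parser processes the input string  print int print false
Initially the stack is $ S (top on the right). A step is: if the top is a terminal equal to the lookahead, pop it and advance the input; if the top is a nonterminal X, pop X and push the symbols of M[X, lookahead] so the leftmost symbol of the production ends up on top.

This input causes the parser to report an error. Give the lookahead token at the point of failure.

false

     Stack                Input                    Action
  1  $ S                  print int print false $  expand S -> H print K
  2  $ K print H          print int print false $  expand H -> print int
  3  $ K print int print  print int print false $  match print
  4  $ K print int        int print false $        match int
  5  $ K print            print false $            match print
  6  $ K                  false $                  error: M[K, false] is empty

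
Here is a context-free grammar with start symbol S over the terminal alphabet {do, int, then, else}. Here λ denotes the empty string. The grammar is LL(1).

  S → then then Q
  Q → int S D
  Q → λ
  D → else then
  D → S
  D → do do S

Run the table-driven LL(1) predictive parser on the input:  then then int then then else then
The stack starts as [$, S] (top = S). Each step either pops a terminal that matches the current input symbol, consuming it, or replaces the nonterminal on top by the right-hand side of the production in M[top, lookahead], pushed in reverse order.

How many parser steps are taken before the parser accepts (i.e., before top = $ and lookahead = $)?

12

step 1: stack=$ S  input=then then int then then else then $  — expand S → then then Q
step 2: stack=$ Q then then  input=then then int then then else then $  — match then
step 3: stack=$ Q then  input=then int then then else then $  — match then
step 4: stack=$ Q  input=int then then else then $  — expand Q → int S D
step 5: stack=$ D S int  input=int then then else then $  — match int
step 6: stack=$ D S  input=then then else then $  — expand S → then then Q
step 7: stack=$ D Q then then  input=then then else then $  — match then
step 8: stack=$ D Q then  input=then else then $  — match then
step 9: stack=$ D Q  input=else then $  — expand Q → λ
step 10: stack=$ D  input=else then $  — expand D → else then
step 11: stack=$ then else  input=else then $  — match else
step 12: stack=$ then  input=then $  — match then
Accept reached after 12 steps.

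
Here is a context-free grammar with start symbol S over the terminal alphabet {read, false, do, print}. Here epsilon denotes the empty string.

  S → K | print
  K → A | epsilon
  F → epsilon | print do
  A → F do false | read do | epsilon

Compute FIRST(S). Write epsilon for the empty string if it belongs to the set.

FIRST(F) = {epsilon, print}
FIRST(A) = {epsilon, do, print, read}  (via F do false)
FIRST(K) = {epsilon, do, print, read}  (via A)
FIRST(S) = {epsilon, do, print, read}  (via K)

{epsilon, do, print, read}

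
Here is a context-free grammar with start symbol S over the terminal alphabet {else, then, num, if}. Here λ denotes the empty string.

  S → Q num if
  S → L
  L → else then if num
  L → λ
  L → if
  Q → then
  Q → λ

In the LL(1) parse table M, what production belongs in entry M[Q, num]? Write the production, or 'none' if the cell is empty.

FIRST(L): from L→else then if num we get {else}; from L→λ we get {λ}; from L→if we get {if}. So FIRST(L) = {λ, else, if}.
FIRST(Q): from Q→then we get {then}; from Q→λ we get {λ}. So FIRST(Q) = {λ, then}.
FIRST(S): from S→Q num if we get {num, then}; from S→L we get {λ, else, if}. So FIRST(S) = {λ, else, if, num, then}.
FOLLOW(S) includes $ since S is the start symbol.
FOLLOW(Q): in S→Q num if, Q is followed by num if with FIRST {num}. Thus FOLLOW(Q) = {num}.
For Q → then: FIRST(then) = {then}, so it goes in M[Q, t] for t ∈ {then}.
For Q → λ: FIRST(λ) = {λ}, so it goes in M[Q, t] for t ∈ {}; since λ ∈ FIRST, also for every t ∈ FOLLOW(Q) = {num}.

Q → λ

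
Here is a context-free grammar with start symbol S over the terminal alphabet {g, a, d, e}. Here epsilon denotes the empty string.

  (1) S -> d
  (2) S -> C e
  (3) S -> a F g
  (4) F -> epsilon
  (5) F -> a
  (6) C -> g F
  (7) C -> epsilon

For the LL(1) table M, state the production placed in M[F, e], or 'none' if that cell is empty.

FIRST(F): from F->epsilon we get {epsilon}; from F->a we get {a}. So FIRST(F) = {epsilon, a}.
FIRST(C): from C->g F we get {g}; from C->epsilon we get {epsilon}. So FIRST(C) = {epsilon, g}.
FIRST(S): from S->d we get {d}; from S->C e we get {e, g}; from S->a F g we get {a}. So FIRST(S) = {a, d, e, g}.
FOLLOW(S) includes $ since S is the start symbol.
FOLLOW(C): in S->C e, C is followed by e with FIRST {e}. Thus FOLLOW(C) = {e}.
FOLLOW(F): in S->a F g, F is followed by g with FIRST {g}; in C->g F, the suffix after F is empty, so FOLLOW(F) ⊇ FOLLOW(C) = {e}. Thus FOLLOW(F) = {e, g}.
For F -> epsilon: FIRST(epsilon) = {epsilon}, so it goes in M[F, t] for t ∈ {}; since epsilon ∈ FIRST, also for every t ∈ FOLLOW(F) = {e, g}.
For F -> a: FIRST(a) = {a}, so it goes in M[F, t] for t ∈ {a}.

F -> epsilon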